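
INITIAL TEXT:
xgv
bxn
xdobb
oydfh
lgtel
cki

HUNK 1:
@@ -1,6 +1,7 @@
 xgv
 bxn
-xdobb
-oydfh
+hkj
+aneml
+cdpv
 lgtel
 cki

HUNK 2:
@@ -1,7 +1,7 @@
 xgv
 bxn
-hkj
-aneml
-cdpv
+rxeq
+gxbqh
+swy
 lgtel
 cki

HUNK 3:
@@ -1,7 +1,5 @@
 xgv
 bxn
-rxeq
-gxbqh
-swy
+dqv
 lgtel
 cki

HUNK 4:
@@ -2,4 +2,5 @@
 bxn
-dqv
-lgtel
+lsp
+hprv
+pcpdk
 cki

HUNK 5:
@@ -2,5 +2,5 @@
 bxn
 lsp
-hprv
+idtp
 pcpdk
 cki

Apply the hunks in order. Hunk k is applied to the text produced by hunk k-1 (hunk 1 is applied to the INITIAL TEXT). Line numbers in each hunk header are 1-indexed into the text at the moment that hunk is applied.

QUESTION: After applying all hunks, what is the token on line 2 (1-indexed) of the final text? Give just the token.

Answer: bxn

Derivation:
Hunk 1: at line 1 remove [xdobb,oydfh] add [hkj,aneml,cdpv] -> 7 lines: xgv bxn hkj aneml cdpv lgtel cki
Hunk 2: at line 1 remove [hkj,aneml,cdpv] add [rxeq,gxbqh,swy] -> 7 lines: xgv bxn rxeq gxbqh swy lgtel cki
Hunk 3: at line 1 remove [rxeq,gxbqh,swy] add [dqv] -> 5 lines: xgv bxn dqv lgtel cki
Hunk 4: at line 2 remove [dqv,lgtel] add [lsp,hprv,pcpdk] -> 6 lines: xgv bxn lsp hprv pcpdk cki
Hunk 5: at line 2 remove [hprv] add [idtp] -> 6 lines: xgv bxn lsp idtp pcpdk cki
Final line 2: bxn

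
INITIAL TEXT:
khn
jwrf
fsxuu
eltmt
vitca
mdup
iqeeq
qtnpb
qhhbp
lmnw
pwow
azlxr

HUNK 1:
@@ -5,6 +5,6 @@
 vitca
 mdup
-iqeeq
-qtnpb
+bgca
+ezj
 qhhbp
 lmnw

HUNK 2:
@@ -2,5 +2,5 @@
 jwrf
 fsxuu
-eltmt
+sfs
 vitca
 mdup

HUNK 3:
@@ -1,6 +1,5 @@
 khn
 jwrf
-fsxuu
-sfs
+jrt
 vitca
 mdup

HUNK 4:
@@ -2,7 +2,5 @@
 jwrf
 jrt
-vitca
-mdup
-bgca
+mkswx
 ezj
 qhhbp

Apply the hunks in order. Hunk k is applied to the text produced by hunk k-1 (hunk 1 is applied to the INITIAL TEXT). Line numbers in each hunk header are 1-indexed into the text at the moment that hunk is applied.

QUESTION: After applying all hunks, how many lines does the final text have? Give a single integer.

Answer: 9

Derivation:
Hunk 1: at line 5 remove [iqeeq,qtnpb] add [bgca,ezj] -> 12 lines: khn jwrf fsxuu eltmt vitca mdup bgca ezj qhhbp lmnw pwow azlxr
Hunk 2: at line 2 remove [eltmt] add [sfs] -> 12 lines: khn jwrf fsxuu sfs vitca mdup bgca ezj qhhbp lmnw pwow azlxr
Hunk 3: at line 1 remove [fsxuu,sfs] add [jrt] -> 11 lines: khn jwrf jrt vitca mdup bgca ezj qhhbp lmnw pwow azlxr
Hunk 4: at line 2 remove [vitca,mdup,bgca] add [mkswx] -> 9 lines: khn jwrf jrt mkswx ezj qhhbp lmnw pwow azlxr
Final line count: 9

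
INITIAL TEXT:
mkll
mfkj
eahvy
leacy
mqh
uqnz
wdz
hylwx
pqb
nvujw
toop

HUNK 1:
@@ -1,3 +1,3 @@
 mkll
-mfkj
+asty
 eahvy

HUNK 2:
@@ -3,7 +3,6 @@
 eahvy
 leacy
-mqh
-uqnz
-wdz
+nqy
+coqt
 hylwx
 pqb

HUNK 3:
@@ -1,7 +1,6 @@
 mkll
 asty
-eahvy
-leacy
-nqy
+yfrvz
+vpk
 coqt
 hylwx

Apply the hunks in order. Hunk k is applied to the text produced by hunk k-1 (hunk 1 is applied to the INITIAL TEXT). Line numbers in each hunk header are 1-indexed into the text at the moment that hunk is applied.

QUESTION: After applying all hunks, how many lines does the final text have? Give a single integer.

Hunk 1: at line 1 remove [mfkj] add [asty] -> 11 lines: mkll asty eahvy leacy mqh uqnz wdz hylwx pqb nvujw toop
Hunk 2: at line 3 remove [mqh,uqnz,wdz] add [nqy,coqt] -> 10 lines: mkll asty eahvy leacy nqy coqt hylwx pqb nvujw toop
Hunk 3: at line 1 remove [eahvy,leacy,nqy] add [yfrvz,vpk] -> 9 lines: mkll asty yfrvz vpk coqt hylwx pqb nvujw toop
Final line count: 9

Answer: 9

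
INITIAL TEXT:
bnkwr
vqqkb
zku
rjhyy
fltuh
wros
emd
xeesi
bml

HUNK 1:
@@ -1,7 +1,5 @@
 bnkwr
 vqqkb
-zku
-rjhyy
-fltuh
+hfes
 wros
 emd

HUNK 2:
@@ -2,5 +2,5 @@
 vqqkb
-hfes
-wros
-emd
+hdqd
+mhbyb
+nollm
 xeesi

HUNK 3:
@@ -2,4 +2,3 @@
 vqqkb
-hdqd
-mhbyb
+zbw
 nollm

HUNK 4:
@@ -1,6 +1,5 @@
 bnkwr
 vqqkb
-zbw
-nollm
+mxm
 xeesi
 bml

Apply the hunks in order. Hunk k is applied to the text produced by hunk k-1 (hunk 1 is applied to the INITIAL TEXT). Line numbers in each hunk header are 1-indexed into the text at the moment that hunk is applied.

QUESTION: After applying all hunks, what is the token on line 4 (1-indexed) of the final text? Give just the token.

Answer: xeesi

Derivation:
Hunk 1: at line 1 remove [zku,rjhyy,fltuh] add [hfes] -> 7 lines: bnkwr vqqkb hfes wros emd xeesi bml
Hunk 2: at line 2 remove [hfes,wros,emd] add [hdqd,mhbyb,nollm] -> 7 lines: bnkwr vqqkb hdqd mhbyb nollm xeesi bml
Hunk 3: at line 2 remove [hdqd,mhbyb] add [zbw] -> 6 lines: bnkwr vqqkb zbw nollm xeesi bml
Hunk 4: at line 1 remove [zbw,nollm] add [mxm] -> 5 lines: bnkwr vqqkb mxm xeesi bml
Final line 4: xeesi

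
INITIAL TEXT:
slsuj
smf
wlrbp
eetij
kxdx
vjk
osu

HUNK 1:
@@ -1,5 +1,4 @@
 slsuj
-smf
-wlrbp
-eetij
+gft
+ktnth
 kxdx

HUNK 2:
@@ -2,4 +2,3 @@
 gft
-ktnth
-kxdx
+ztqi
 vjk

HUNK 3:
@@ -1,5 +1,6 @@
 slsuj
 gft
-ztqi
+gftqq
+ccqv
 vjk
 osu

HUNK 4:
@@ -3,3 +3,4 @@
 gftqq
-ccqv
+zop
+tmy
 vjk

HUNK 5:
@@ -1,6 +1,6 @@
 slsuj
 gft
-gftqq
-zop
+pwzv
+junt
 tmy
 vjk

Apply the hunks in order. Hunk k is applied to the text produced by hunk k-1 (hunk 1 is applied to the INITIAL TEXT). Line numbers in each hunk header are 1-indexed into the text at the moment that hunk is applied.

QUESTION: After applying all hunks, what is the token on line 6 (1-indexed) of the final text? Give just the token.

Answer: vjk

Derivation:
Hunk 1: at line 1 remove [smf,wlrbp,eetij] add [gft,ktnth] -> 6 lines: slsuj gft ktnth kxdx vjk osu
Hunk 2: at line 2 remove [ktnth,kxdx] add [ztqi] -> 5 lines: slsuj gft ztqi vjk osu
Hunk 3: at line 1 remove [ztqi] add [gftqq,ccqv] -> 6 lines: slsuj gft gftqq ccqv vjk osu
Hunk 4: at line 3 remove [ccqv] add [zop,tmy] -> 7 lines: slsuj gft gftqq zop tmy vjk osu
Hunk 5: at line 1 remove [gftqq,zop] add [pwzv,junt] -> 7 lines: slsuj gft pwzv junt tmy vjk osu
Final line 6: vjk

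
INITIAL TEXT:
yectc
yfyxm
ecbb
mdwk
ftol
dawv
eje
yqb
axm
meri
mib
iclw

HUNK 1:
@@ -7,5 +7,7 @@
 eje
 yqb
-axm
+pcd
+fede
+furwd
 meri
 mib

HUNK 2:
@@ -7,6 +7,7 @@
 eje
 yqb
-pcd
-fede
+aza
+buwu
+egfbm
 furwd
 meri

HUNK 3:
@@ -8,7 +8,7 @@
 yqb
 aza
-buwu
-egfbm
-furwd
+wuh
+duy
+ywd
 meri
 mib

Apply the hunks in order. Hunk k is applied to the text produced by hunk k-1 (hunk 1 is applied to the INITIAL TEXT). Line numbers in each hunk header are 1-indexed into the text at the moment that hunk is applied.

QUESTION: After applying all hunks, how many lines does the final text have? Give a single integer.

Hunk 1: at line 7 remove [axm] add [pcd,fede,furwd] -> 14 lines: yectc yfyxm ecbb mdwk ftol dawv eje yqb pcd fede furwd meri mib iclw
Hunk 2: at line 7 remove [pcd,fede] add [aza,buwu,egfbm] -> 15 lines: yectc yfyxm ecbb mdwk ftol dawv eje yqb aza buwu egfbm furwd meri mib iclw
Hunk 3: at line 8 remove [buwu,egfbm,furwd] add [wuh,duy,ywd] -> 15 lines: yectc yfyxm ecbb mdwk ftol dawv eje yqb aza wuh duy ywd meri mib iclw
Final line count: 15

Answer: 15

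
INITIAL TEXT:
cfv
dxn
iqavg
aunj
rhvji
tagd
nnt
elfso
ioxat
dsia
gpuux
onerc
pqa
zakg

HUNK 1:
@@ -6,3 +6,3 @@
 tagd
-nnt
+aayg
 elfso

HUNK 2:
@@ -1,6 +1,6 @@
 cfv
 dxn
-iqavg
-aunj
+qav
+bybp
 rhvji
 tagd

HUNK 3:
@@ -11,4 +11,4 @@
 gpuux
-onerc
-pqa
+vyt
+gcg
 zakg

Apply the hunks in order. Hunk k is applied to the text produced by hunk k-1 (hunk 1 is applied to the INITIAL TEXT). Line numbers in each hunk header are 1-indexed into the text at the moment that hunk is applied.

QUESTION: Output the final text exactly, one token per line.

Hunk 1: at line 6 remove [nnt] add [aayg] -> 14 lines: cfv dxn iqavg aunj rhvji tagd aayg elfso ioxat dsia gpuux onerc pqa zakg
Hunk 2: at line 1 remove [iqavg,aunj] add [qav,bybp] -> 14 lines: cfv dxn qav bybp rhvji tagd aayg elfso ioxat dsia gpuux onerc pqa zakg
Hunk 3: at line 11 remove [onerc,pqa] add [vyt,gcg] -> 14 lines: cfv dxn qav bybp rhvji tagd aayg elfso ioxat dsia gpuux vyt gcg zakg

Answer: cfv
dxn
qav
bybp
rhvji
tagd
aayg
elfso
ioxat
dsia
gpuux
vyt
gcg
zakg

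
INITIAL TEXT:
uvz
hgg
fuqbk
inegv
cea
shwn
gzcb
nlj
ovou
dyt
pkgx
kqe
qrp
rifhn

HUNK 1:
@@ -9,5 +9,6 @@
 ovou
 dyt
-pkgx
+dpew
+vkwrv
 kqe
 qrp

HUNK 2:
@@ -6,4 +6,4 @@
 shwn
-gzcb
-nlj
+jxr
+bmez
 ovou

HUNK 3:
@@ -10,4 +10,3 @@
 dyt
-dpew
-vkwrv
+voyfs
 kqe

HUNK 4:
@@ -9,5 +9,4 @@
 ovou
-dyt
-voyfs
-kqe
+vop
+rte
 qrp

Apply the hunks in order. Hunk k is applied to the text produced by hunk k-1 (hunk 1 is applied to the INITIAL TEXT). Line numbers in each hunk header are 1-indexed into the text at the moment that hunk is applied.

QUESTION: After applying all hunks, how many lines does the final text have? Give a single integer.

Answer: 13

Derivation:
Hunk 1: at line 9 remove [pkgx] add [dpew,vkwrv] -> 15 lines: uvz hgg fuqbk inegv cea shwn gzcb nlj ovou dyt dpew vkwrv kqe qrp rifhn
Hunk 2: at line 6 remove [gzcb,nlj] add [jxr,bmez] -> 15 lines: uvz hgg fuqbk inegv cea shwn jxr bmez ovou dyt dpew vkwrv kqe qrp rifhn
Hunk 3: at line 10 remove [dpew,vkwrv] add [voyfs] -> 14 lines: uvz hgg fuqbk inegv cea shwn jxr bmez ovou dyt voyfs kqe qrp rifhn
Hunk 4: at line 9 remove [dyt,voyfs,kqe] add [vop,rte] -> 13 lines: uvz hgg fuqbk inegv cea shwn jxr bmez ovou vop rte qrp rifhn
Final line count: 13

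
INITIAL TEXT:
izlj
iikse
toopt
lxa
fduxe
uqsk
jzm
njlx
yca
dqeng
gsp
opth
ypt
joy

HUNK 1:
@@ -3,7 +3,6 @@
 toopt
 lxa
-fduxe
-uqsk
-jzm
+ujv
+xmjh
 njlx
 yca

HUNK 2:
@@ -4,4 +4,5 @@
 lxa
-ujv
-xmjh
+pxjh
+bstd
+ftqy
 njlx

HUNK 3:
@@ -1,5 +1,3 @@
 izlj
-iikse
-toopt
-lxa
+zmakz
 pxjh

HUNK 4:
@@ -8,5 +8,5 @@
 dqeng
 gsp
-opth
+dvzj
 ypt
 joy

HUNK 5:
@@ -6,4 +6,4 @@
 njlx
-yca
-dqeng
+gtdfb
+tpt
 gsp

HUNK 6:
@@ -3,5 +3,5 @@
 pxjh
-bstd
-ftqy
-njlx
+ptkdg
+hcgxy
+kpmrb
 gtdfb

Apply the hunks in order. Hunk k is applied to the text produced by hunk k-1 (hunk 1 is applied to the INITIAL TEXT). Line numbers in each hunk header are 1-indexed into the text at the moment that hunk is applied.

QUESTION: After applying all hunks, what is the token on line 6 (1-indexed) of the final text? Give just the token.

Hunk 1: at line 3 remove [fduxe,uqsk,jzm] add [ujv,xmjh] -> 13 lines: izlj iikse toopt lxa ujv xmjh njlx yca dqeng gsp opth ypt joy
Hunk 2: at line 4 remove [ujv,xmjh] add [pxjh,bstd,ftqy] -> 14 lines: izlj iikse toopt lxa pxjh bstd ftqy njlx yca dqeng gsp opth ypt joy
Hunk 3: at line 1 remove [iikse,toopt,lxa] add [zmakz] -> 12 lines: izlj zmakz pxjh bstd ftqy njlx yca dqeng gsp opth ypt joy
Hunk 4: at line 8 remove [opth] add [dvzj] -> 12 lines: izlj zmakz pxjh bstd ftqy njlx yca dqeng gsp dvzj ypt joy
Hunk 5: at line 6 remove [yca,dqeng] add [gtdfb,tpt] -> 12 lines: izlj zmakz pxjh bstd ftqy njlx gtdfb tpt gsp dvzj ypt joy
Hunk 6: at line 3 remove [bstd,ftqy,njlx] add [ptkdg,hcgxy,kpmrb] -> 12 lines: izlj zmakz pxjh ptkdg hcgxy kpmrb gtdfb tpt gsp dvzj ypt joy
Final line 6: kpmrb

Answer: kpmrb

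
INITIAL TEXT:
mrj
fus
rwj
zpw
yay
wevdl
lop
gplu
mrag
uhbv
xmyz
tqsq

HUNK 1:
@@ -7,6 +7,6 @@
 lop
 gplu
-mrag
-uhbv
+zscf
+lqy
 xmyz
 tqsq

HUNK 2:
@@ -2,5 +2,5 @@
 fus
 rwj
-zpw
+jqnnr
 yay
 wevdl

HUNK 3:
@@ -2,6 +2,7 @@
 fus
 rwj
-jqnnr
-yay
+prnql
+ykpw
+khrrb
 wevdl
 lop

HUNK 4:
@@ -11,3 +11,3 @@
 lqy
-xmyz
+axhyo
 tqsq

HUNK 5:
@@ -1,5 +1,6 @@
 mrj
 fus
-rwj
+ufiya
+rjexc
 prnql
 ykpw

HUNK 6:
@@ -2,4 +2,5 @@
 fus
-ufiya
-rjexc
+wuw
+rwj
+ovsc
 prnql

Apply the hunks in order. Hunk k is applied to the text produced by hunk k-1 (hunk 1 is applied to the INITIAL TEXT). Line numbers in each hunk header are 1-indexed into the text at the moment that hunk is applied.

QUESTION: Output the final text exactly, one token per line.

Answer: mrj
fus
wuw
rwj
ovsc
prnql
ykpw
khrrb
wevdl
lop
gplu
zscf
lqy
axhyo
tqsq

Derivation:
Hunk 1: at line 7 remove [mrag,uhbv] add [zscf,lqy] -> 12 lines: mrj fus rwj zpw yay wevdl lop gplu zscf lqy xmyz tqsq
Hunk 2: at line 2 remove [zpw] add [jqnnr] -> 12 lines: mrj fus rwj jqnnr yay wevdl lop gplu zscf lqy xmyz tqsq
Hunk 3: at line 2 remove [jqnnr,yay] add [prnql,ykpw,khrrb] -> 13 lines: mrj fus rwj prnql ykpw khrrb wevdl lop gplu zscf lqy xmyz tqsq
Hunk 4: at line 11 remove [xmyz] add [axhyo] -> 13 lines: mrj fus rwj prnql ykpw khrrb wevdl lop gplu zscf lqy axhyo tqsq
Hunk 5: at line 1 remove [rwj] add [ufiya,rjexc] -> 14 lines: mrj fus ufiya rjexc prnql ykpw khrrb wevdl lop gplu zscf lqy axhyo tqsq
Hunk 6: at line 2 remove [ufiya,rjexc] add [wuw,rwj,ovsc] -> 15 lines: mrj fus wuw rwj ovsc prnql ykpw khrrb wevdl lop gplu zscf lqy axhyo tqsq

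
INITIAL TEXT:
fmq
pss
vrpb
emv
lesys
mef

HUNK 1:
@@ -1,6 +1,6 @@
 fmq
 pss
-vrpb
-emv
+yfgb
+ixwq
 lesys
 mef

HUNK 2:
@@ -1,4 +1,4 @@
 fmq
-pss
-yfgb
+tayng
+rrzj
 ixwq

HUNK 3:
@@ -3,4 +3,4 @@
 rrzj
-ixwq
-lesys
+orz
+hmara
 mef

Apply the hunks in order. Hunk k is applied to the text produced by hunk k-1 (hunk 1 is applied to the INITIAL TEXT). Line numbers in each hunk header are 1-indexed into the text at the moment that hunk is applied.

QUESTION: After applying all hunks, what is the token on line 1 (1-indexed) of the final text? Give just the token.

Hunk 1: at line 1 remove [vrpb,emv] add [yfgb,ixwq] -> 6 lines: fmq pss yfgb ixwq lesys mef
Hunk 2: at line 1 remove [pss,yfgb] add [tayng,rrzj] -> 6 lines: fmq tayng rrzj ixwq lesys mef
Hunk 3: at line 3 remove [ixwq,lesys] add [orz,hmara] -> 6 lines: fmq tayng rrzj orz hmara mef
Final line 1: fmq

Answer: fmq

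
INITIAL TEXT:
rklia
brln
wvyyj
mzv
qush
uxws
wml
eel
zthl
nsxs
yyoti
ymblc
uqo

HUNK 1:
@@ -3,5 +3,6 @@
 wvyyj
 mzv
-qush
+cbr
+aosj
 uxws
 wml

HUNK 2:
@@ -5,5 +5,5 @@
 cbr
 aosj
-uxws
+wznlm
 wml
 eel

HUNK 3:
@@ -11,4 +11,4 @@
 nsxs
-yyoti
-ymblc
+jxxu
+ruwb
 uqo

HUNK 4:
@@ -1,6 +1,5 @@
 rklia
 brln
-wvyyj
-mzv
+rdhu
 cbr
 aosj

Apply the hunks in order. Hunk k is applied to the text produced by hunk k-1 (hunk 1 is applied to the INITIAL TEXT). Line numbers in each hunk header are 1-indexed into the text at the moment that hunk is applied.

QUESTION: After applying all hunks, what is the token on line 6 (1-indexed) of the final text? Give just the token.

Answer: wznlm

Derivation:
Hunk 1: at line 3 remove [qush] add [cbr,aosj] -> 14 lines: rklia brln wvyyj mzv cbr aosj uxws wml eel zthl nsxs yyoti ymblc uqo
Hunk 2: at line 5 remove [uxws] add [wznlm] -> 14 lines: rklia brln wvyyj mzv cbr aosj wznlm wml eel zthl nsxs yyoti ymblc uqo
Hunk 3: at line 11 remove [yyoti,ymblc] add [jxxu,ruwb] -> 14 lines: rklia brln wvyyj mzv cbr aosj wznlm wml eel zthl nsxs jxxu ruwb uqo
Hunk 4: at line 1 remove [wvyyj,mzv] add [rdhu] -> 13 lines: rklia brln rdhu cbr aosj wznlm wml eel zthl nsxs jxxu ruwb uqo
Final line 6: wznlm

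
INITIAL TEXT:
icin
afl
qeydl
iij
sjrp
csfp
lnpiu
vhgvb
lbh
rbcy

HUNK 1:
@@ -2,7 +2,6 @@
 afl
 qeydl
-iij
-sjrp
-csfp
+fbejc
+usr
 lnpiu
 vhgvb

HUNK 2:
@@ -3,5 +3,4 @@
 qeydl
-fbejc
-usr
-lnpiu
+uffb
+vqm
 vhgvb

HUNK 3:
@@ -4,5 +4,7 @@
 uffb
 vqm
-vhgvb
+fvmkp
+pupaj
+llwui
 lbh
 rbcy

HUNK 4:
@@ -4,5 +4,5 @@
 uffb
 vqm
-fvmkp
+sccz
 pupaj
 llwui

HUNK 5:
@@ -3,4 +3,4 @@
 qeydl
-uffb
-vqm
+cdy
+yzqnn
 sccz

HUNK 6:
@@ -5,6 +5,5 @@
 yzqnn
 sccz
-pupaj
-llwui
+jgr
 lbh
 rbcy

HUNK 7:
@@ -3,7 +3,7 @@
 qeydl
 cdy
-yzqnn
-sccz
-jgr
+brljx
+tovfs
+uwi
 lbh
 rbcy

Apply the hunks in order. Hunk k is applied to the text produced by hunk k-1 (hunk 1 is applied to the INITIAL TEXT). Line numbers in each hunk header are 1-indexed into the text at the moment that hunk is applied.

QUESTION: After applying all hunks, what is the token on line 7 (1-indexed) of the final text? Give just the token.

Hunk 1: at line 2 remove [iij,sjrp,csfp] add [fbejc,usr] -> 9 lines: icin afl qeydl fbejc usr lnpiu vhgvb lbh rbcy
Hunk 2: at line 3 remove [fbejc,usr,lnpiu] add [uffb,vqm] -> 8 lines: icin afl qeydl uffb vqm vhgvb lbh rbcy
Hunk 3: at line 4 remove [vhgvb] add [fvmkp,pupaj,llwui] -> 10 lines: icin afl qeydl uffb vqm fvmkp pupaj llwui lbh rbcy
Hunk 4: at line 4 remove [fvmkp] add [sccz] -> 10 lines: icin afl qeydl uffb vqm sccz pupaj llwui lbh rbcy
Hunk 5: at line 3 remove [uffb,vqm] add [cdy,yzqnn] -> 10 lines: icin afl qeydl cdy yzqnn sccz pupaj llwui lbh rbcy
Hunk 6: at line 5 remove [pupaj,llwui] add [jgr] -> 9 lines: icin afl qeydl cdy yzqnn sccz jgr lbh rbcy
Hunk 7: at line 3 remove [yzqnn,sccz,jgr] add [brljx,tovfs,uwi] -> 9 lines: icin afl qeydl cdy brljx tovfs uwi lbh rbcy
Final line 7: uwi

Answer: uwi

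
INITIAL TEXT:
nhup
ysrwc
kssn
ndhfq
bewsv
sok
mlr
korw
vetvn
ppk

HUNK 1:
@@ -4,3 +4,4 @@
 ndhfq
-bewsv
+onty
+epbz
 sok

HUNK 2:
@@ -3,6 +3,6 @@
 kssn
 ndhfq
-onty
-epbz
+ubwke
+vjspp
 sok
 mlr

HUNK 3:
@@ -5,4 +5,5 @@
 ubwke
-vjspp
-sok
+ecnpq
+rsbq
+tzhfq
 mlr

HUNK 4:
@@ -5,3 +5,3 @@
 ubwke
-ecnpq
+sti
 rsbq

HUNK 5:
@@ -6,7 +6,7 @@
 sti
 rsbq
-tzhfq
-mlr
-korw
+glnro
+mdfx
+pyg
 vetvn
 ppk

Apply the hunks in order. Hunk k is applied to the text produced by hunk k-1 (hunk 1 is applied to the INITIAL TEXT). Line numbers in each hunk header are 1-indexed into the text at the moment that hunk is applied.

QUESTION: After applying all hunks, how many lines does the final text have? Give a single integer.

Hunk 1: at line 4 remove [bewsv] add [onty,epbz] -> 11 lines: nhup ysrwc kssn ndhfq onty epbz sok mlr korw vetvn ppk
Hunk 2: at line 3 remove [onty,epbz] add [ubwke,vjspp] -> 11 lines: nhup ysrwc kssn ndhfq ubwke vjspp sok mlr korw vetvn ppk
Hunk 3: at line 5 remove [vjspp,sok] add [ecnpq,rsbq,tzhfq] -> 12 lines: nhup ysrwc kssn ndhfq ubwke ecnpq rsbq tzhfq mlr korw vetvn ppk
Hunk 4: at line 5 remove [ecnpq] add [sti] -> 12 lines: nhup ysrwc kssn ndhfq ubwke sti rsbq tzhfq mlr korw vetvn ppk
Hunk 5: at line 6 remove [tzhfq,mlr,korw] add [glnro,mdfx,pyg] -> 12 lines: nhup ysrwc kssn ndhfq ubwke sti rsbq glnro mdfx pyg vetvn ppk
Final line count: 12

Answer: 12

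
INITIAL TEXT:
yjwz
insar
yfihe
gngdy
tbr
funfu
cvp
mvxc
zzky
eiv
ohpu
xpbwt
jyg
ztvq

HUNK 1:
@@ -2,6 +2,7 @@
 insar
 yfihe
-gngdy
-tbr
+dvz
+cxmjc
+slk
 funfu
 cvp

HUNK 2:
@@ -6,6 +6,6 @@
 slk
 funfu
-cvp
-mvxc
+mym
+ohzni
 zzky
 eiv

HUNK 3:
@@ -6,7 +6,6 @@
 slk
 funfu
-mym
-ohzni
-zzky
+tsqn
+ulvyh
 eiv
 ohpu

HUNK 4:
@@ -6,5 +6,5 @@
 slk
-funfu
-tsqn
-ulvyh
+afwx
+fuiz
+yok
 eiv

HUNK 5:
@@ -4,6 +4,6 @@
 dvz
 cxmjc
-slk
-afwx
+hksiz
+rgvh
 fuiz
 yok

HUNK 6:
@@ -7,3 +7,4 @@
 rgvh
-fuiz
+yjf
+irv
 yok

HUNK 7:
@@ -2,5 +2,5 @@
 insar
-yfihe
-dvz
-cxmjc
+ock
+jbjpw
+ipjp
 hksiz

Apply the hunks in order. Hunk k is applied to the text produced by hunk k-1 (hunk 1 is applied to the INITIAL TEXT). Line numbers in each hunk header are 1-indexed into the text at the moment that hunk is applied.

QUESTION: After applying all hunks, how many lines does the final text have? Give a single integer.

Hunk 1: at line 2 remove [gngdy,tbr] add [dvz,cxmjc,slk] -> 15 lines: yjwz insar yfihe dvz cxmjc slk funfu cvp mvxc zzky eiv ohpu xpbwt jyg ztvq
Hunk 2: at line 6 remove [cvp,mvxc] add [mym,ohzni] -> 15 lines: yjwz insar yfihe dvz cxmjc slk funfu mym ohzni zzky eiv ohpu xpbwt jyg ztvq
Hunk 3: at line 6 remove [mym,ohzni,zzky] add [tsqn,ulvyh] -> 14 lines: yjwz insar yfihe dvz cxmjc slk funfu tsqn ulvyh eiv ohpu xpbwt jyg ztvq
Hunk 4: at line 6 remove [funfu,tsqn,ulvyh] add [afwx,fuiz,yok] -> 14 lines: yjwz insar yfihe dvz cxmjc slk afwx fuiz yok eiv ohpu xpbwt jyg ztvq
Hunk 5: at line 4 remove [slk,afwx] add [hksiz,rgvh] -> 14 lines: yjwz insar yfihe dvz cxmjc hksiz rgvh fuiz yok eiv ohpu xpbwt jyg ztvq
Hunk 6: at line 7 remove [fuiz] add [yjf,irv] -> 15 lines: yjwz insar yfihe dvz cxmjc hksiz rgvh yjf irv yok eiv ohpu xpbwt jyg ztvq
Hunk 7: at line 2 remove [yfihe,dvz,cxmjc] add [ock,jbjpw,ipjp] -> 15 lines: yjwz insar ock jbjpw ipjp hksiz rgvh yjf irv yok eiv ohpu xpbwt jyg ztvq
Final line count: 15

Answer: 15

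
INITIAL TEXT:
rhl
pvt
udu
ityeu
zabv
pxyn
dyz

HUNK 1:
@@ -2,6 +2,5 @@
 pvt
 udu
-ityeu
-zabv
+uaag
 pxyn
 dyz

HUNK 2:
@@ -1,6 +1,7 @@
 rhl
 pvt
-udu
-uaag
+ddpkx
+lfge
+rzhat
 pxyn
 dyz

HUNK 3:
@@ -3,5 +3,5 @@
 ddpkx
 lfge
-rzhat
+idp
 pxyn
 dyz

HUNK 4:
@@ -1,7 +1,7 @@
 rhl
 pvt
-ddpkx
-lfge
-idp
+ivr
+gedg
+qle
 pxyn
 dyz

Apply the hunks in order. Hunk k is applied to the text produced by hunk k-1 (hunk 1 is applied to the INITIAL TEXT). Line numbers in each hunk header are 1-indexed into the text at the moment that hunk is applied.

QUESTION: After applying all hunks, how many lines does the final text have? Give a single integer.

Answer: 7

Derivation:
Hunk 1: at line 2 remove [ityeu,zabv] add [uaag] -> 6 lines: rhl pvt udu uaag pxyn dyz
Hunk 2: at line 1 remove [udu,uaag] add [ddpkx,lfge,rzhat] -> 7 lines: rhl pvt ddpkx lfge rzhat pxyn dyz
Hunk 3: at line 3 remove [rzhat] add [idp] -> 7 lines: rhl pvt ddpkx lfge idp pxyn dyz
Hunk 4: at line 1 remove [ddpkx,lfge,idp] add [ivr,gedg,qle] -> 7 lines: rhl pvt ivr gedg qle pxyn dyz
Final line count: 7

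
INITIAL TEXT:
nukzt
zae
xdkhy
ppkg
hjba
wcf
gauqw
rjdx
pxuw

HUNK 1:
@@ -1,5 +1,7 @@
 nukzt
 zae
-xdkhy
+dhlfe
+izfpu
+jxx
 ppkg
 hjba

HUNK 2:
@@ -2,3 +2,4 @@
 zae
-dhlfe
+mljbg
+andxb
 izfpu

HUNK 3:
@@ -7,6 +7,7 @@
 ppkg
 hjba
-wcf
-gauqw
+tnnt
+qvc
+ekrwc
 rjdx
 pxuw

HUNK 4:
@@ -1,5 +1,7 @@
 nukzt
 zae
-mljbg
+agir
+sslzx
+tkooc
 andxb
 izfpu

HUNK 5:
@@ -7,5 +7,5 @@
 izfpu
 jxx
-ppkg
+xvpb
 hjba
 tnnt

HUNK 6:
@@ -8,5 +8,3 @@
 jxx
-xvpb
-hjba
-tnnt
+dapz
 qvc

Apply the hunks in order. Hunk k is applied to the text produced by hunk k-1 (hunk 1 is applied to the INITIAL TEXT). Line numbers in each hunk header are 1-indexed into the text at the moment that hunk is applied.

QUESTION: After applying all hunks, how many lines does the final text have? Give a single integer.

Answer: 13

Derivation:
Hunk 1: at line 1 remove [xdkhy] add [dhlfe,izfpu,jxx] -> 11 lines: nukzt zae dhlfe izfpu jxx ppkg hjba wcf gauqw rjdx pxuw
Hunk 2: at line 2 remove [dhlfe] add [mljbg,andxb] -> 12 lines: nukzt zae mljbg andxb izfpu jxx ppkg hjba wcf gauqw rjdx pxuw
Hunk 3: at line 7 remove [wcf,gauqw] add [tnnt,qvc,ekrwc] -> 13 lines: nukzt zae mljbg andxb izfpu jxx ppkg hjba tnnt qvc ekrwc rjdx pxuw
Hunk 4: at line 1 remove [mljbg] add [agir,sslzx,tkooc] -> 15 lines: nukzt zae agir sslzx tkooc andxb izfpu jxx ppkg hjba tnnt qvc ekrwc rjdx pxuw
Hunk 5: at line 7 remove [ppkg] add [xvpb] -> 15 lines: nukzt zae agir sslzx tkooc andxb izfpu jxx xvpb hjba tnnt qvc ekrwc rjdx pxuw
Hunk 6: at line 8 remove [xvpb,hjba,tnnt] add [dapz] -> 13 lines: nukzt zae agir sslzx tkooc andxb izfpu jxx dapz qvc ekrwc rjdx pxuw
Final line count: 13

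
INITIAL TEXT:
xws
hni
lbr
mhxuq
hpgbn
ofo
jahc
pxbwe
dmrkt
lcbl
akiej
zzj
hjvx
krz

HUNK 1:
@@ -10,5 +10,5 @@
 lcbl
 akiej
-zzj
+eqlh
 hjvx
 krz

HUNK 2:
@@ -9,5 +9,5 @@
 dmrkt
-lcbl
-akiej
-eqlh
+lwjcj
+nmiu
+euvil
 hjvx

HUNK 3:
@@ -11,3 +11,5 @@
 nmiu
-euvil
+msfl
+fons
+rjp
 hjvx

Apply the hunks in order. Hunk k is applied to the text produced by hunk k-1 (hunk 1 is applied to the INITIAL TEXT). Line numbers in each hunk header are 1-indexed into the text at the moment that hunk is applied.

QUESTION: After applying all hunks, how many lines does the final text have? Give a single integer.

Hunk 1: at line 10 remove [zzj] add [eqlh] -> 14 lines: xws hni lbr mhxuq hpgbn ofo jahc pxbwe dmrkt lcbl akiej eqlh hjvx krz
Hunk 2: at line 9 remove [lcbl,akiej,eqlh] add [lwjcj,nmiu,euvil] -> 14 lines: xws hni lbr mhxuq hpgbn ofo jahc pxbwe dmrkt lwjcj nmiu euvil hjvx krz
Hunk 3: at line 11 remove [euvil] add [msfl,fons,rjp] -> 16 lines: xws hni lbr mhxuq hpgbn ofo jahc pxbwe dmrkt lwjcj nmiu msfl fons rjp hjvx krz
Final line count: 16

Answer: 16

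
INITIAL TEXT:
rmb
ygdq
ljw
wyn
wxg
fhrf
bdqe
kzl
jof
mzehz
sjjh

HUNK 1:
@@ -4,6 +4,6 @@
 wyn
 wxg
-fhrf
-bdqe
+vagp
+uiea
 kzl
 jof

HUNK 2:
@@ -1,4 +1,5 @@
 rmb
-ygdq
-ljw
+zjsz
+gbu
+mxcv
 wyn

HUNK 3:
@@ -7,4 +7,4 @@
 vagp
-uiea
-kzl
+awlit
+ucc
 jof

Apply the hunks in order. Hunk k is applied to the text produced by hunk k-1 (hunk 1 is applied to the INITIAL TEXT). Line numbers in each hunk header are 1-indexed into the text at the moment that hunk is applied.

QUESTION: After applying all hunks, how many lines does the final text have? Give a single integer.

Hunk 1: at line 4 remove [fhrf,bdqe] add [vagp,uiea] -> 11 lines: rmb ygdq ljw wyn wxg vagp uiea kzl jof mzehz sjjh
Hunk 2: at line 1 remove [ygdq,ljw] add [zjsz,gbu,mxcv] -> 12 lines: rmb zjsz gbu mxcv wyn wxg vagp uiea kzl jof mzehz sjjh
Hunk 3: at line 7 remove [uiea,kzl] add [awlit,ucc] -> 12 lines: rmb zjsz gbu mxcv wyn wxg vagp awlit ucc jof mzehz sjjh
Final line count: 12

Answer: 12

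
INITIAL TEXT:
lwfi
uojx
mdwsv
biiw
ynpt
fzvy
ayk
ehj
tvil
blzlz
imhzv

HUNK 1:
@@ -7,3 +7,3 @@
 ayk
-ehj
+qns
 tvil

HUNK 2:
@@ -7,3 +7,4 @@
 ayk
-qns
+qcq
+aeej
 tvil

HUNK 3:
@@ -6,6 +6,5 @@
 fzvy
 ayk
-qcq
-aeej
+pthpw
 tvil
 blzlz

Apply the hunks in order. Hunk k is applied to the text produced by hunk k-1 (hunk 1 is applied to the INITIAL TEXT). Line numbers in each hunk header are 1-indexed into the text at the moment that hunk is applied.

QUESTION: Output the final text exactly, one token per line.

Answer: lwfi
uojx
mdwsv
biiw
ynpt
fzvy
ayk
pthpw
tvil
blzlz
imhzv

Derivation:
Hunk 1: at line 7 remove [ehj] add [qns] -> 11 lines: lwfi uojx mdwsv biiw ynpt fzvy ayk qns tvil blzlz imhzv
Hunk 2: at line 7 remove [qns] add [qcq,aeej] -> 12 lines: lwfi uojx mdwsv biiw ynpt fzvy ayk qcq aeej tvil blzlz imhzv
Hunk 3: at line 6 remove [qcq,aeej] add [pthpw] -> 11 lines: lwfi uojx mdwsv biiw ynpt fzvy ayk pthpw tvil blzlz imhzv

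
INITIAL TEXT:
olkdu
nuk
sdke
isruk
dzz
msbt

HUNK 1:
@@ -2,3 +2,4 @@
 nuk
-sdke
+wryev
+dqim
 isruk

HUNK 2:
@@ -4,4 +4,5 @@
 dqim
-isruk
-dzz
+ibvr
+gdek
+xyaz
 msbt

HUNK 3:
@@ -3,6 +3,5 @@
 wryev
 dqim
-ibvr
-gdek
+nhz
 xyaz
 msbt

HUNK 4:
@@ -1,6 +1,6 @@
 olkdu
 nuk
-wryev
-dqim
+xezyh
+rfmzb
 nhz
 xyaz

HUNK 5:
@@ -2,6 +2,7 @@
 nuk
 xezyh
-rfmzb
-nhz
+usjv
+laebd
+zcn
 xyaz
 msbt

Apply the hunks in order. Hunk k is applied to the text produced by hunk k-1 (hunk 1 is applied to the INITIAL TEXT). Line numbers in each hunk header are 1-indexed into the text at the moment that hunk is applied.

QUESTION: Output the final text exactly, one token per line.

Hunk 1: at line 2 remove [sdke] add [wryev,dqim] -> 7 lines: olkdu nuk wryev dqim isruk dzz msbt
Hunk 2: at line 4 remove [isruk,dzz] add [ibvr,gdek,xyaz] -> 8 lines: olkdu nuk wryev dqim ibvr gdek xyaz msbt
Hunk 3: at line 3 remove [ibvr,gdek] add [nhz] -> 7 lines: olkdu nuk wryev dqim nhz xyaz msbt
Hunk 4: at line 1 remove [wryev,dqim] add [xezyh,rfmzb] -> 7 lines: olkdu nuk xezyh rfmzb nhz xyaz msbt
Hunk 5: at line 2 remove [rfmzb,nhz] add [usjv,laebd,zcn] -> 8 lines: olkdu nuk xezyh usjv laebd zcn xyaz msbt

Answer: olkdu
nuk
xezyh
usjv
laebd
zcn
xyaz
msbt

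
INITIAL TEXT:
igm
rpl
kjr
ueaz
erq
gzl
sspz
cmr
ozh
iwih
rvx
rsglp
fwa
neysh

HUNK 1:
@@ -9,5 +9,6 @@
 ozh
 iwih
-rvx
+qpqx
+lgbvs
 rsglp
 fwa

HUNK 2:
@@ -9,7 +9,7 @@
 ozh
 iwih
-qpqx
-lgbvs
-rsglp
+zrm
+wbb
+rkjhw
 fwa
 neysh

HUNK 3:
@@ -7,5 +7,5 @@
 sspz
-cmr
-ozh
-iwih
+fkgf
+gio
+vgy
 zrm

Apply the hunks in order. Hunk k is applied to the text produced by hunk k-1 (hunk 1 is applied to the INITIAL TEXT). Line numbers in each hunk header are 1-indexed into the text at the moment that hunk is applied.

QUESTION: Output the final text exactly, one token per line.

Hunk 1: at line 9 remove [rvx] add [qpqx,lgbvs] -> 15 lines: igm rpl kjr ueaz erq gzl sspz cmr ozh iwih qpqx lgbvs rsglp fwa neysh
Hunk 2: at line 9 remove [qpqx,lgbvs,rsglp] add [zrm,wbb,rkjhw] -> 15 lines: igm rpl kjr ueaz erq gzl sspz cmr ozh iwih zrm wbb rkjhw fwa neysh
Hunk 3: at line 7 remove [cmr,ozh,iwih] add [fkgf,gio,vgy] -> 15 lines: igm rpl kjr ueaz erq gzl sspz fkgf gio vgy zrm wbb rkjhw fwa neysh

Answer: igm
rpl
kjr
ueaz
erq
gzl
sspz
fkgf
gio
vgy
zrm
wbb
rkjhw
fwa
neysh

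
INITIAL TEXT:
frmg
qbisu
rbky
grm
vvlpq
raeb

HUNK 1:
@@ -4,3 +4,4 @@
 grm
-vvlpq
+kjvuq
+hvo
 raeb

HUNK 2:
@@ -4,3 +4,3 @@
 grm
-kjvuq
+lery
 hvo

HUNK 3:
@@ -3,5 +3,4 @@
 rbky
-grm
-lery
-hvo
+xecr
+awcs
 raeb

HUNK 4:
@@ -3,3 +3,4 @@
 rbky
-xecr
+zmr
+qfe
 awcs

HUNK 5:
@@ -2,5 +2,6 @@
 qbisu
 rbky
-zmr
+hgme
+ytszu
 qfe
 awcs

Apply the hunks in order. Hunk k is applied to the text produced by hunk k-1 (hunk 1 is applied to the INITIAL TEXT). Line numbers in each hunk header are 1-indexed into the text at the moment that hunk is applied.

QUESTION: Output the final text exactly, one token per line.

Answer: frmg
qbisu
rbky
hgme
ytszu
qfe
awcs
raeb

Derivation:
Hunk 1: at line 4 remove [vvlpq] add [kjvuq,hvo] -> 7 lines: frmg qbisu rbky grm kjvuq hvo raeb
Hunk 2: at line 4 remove [kjvuq] add [lery] -> 7 lines: frmg qbisu rbky grm lery hvo raeb
Hunk 3: at line 3 remove [grm,lery,hvo] add [xecr,awcs] -> 6 lines: frmg qbisu rbky xecr awcs raeb
Hunk 4: at line 3 remove [xecr] add [zmr,qfe] -> 7 lines: frmg qbisu rbky zmr qfe awcs raeb
Hunk 5: at line 2 remove [zmr] add [hgme,ytszu] -> 8 lines: frmg qbisu rbky hgme ytszu qfe awcs raeb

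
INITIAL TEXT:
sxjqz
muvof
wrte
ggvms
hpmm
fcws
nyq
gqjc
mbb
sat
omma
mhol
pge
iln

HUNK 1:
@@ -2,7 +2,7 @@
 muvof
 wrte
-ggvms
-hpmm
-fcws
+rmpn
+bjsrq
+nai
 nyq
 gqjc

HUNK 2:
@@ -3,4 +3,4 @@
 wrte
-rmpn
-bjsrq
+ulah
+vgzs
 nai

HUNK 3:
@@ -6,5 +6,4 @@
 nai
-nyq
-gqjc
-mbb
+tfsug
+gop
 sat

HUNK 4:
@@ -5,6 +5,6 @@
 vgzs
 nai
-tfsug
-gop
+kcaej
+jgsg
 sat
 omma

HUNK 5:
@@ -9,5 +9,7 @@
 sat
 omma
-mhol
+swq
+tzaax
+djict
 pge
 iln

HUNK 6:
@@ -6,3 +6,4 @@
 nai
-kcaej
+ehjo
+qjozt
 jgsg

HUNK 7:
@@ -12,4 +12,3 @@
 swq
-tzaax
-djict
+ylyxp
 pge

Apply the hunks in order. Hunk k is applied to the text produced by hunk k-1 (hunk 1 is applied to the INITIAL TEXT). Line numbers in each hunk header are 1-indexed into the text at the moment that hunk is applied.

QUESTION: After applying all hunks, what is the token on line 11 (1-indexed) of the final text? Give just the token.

Answer: omma

Derivation:
Hunk 1: at line 2 remove [ggvms,hpmm,fcws] add [rmpn,bjsrq,nai] -> 14 lines: sxjqz muvof wrte rmpn bjsrq nai nyq gqjc mbb sat omma mhol pge iln
Hunk 2: at line 3 remove [rmpn,bjsrq] add [ulah,vgzs] -> 14 lines: sxjqz muvof wrte ulah vgzs nai nyq gqjc mbb sat omma mhol pge iln
Hunk 3: at line 6 remove [nyq,gqjc,mbb] add [tfsug,gop] -> 13 lines: sxjqz muvof wrte ulah vgzs nai tfsug gop sat omma mhol pge iln
Hunk 4: at line 5 remove [tfsug,gop] add [kcaej,jgsg] -> 13 lines: sxjqz muvof wrte ulah vgzs nai kcaej jgsg sat omma mhol pge iln
Hunk 5: at line 9 remove [mhol] add [swq,tzaax,djict] -> 15 lines: sxjqz muvof wrte ulah vgzs nai kcaej jgsg sat omma swq tzaax djict pge iln
Hunk 6: at line 6 remove [kcaej] add [ehjo,qjozt] -> 16 lines: sxjqz muvof wrte ulah vgzs nai ehjo qjozt jgsg sat omma swq tzaax djict pge iln
Hunk 7: at line 12 remove [tzaax,djict] add [ylyxp] -> 15 lines: sxjqz muvof wrte ulah vgzs nai ehjo qjozt jgsg sat omma swq ylyxp pge iln
Final line 11: omma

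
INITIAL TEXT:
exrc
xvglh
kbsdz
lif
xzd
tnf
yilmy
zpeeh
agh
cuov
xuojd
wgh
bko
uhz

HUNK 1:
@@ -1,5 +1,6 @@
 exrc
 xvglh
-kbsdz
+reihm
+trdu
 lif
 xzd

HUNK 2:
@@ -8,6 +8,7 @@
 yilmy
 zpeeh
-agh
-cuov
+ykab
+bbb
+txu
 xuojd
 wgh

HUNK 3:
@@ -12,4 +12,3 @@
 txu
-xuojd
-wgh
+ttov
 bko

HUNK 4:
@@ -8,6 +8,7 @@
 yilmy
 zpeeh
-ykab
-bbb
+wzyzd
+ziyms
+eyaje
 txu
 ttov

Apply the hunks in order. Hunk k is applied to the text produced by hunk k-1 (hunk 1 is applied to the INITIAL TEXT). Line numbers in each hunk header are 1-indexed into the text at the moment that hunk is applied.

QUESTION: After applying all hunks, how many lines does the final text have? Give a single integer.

Hunk 1: at line 1 remove [kbsdz] add [reihm,trdu] -> 15 lines: exrc xvglh reihm trdu lif xzd tnf yilmy zpeeh agh cuov xuojd wgh bko uhz
Hunk 2: at line 8 remove [agh,cuov] add [ykab,bbb,txu] -> 16 lines: exrc xvglh reihm trdu lif xzd tnf yilmy zpeeh ykab bbb txu xuojd wgh bko uhz
Hunk 3: at line 12 remove [xuojd,wgh] add [ttov] -> 15 lines: exrc xvglh reihm trdu lif xzd tnf yilmy zpeeh ykab bbb txu ttov bko uhz
Hunk 4: at line 8 remove [ykab,bbb] add [wzyzd,ziyms,eyaje] -> 16 lines: exrc xvglh reihm trdu lif xzd tnf yilmy zpeeh wzyzd ziyms eyaje txu ttov bko uhz
Final line count: 16

Answer: 16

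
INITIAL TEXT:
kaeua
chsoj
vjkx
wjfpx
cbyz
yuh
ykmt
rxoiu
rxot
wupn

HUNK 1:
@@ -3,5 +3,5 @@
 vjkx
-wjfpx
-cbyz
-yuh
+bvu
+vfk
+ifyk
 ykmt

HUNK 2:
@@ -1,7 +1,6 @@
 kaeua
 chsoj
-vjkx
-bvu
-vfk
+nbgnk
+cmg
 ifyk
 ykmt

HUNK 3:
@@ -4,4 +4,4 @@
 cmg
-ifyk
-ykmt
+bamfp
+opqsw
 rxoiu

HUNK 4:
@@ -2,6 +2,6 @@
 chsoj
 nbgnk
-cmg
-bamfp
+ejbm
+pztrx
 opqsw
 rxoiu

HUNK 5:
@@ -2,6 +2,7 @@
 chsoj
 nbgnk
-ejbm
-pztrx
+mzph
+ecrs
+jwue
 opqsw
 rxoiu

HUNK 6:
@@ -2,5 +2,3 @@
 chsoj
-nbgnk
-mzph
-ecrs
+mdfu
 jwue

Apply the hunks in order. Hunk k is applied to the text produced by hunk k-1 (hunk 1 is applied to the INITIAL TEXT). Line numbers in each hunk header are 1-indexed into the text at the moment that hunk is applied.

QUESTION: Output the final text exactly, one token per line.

Hunk 1: at line 3 remove [wjfpx,cbyz,yuh] add [bvu,vfk,ifyk] -> 10 lines: kaeua chsoj vjkx bvu vfk ifyk ykmt rxoiu rxot wupn
Hunk 2: at line 1 remove [vjkx,bvu,vfk] add [nbgnk,cmg] -> 9 lines: kaeua chsoj nbgnk cmg ifyk ykmt rxoiu rxot wupn
Hunk 3: at line 4 remove [ifyk,ykmt] add [bamfp,opqsw] -> 9 lines: kaeua chsoj nbgnk cmg bamfp opqsw rxoiu rxot wupn
Hunk 4: at line 2 remove [cmg,bamfp] add [ejbm,pztrx] -> 9 lines: kaeua chsoj nbgnk ejbm pztrx opqsw rxoiu rxot wupn
Hunk 5: at line 2 remove [ejbm,pztrx] add [mzph,ecrs,jwue] -> 10 lines: kaeua chsoj nbgnk mzph ecrs jwue opqsw rxoiu rxot wupn
Hunk 6: at line 2 remove [nbgnk,mzph,ecrs] add [mdfu] -> 8 lines: kaeua chsoj mdfu jwue opqsw rxoiu rxot wupn

Answer: kaeua
chsoj
mdfu
jwue
opqsw
rxoiu
rxot
wupn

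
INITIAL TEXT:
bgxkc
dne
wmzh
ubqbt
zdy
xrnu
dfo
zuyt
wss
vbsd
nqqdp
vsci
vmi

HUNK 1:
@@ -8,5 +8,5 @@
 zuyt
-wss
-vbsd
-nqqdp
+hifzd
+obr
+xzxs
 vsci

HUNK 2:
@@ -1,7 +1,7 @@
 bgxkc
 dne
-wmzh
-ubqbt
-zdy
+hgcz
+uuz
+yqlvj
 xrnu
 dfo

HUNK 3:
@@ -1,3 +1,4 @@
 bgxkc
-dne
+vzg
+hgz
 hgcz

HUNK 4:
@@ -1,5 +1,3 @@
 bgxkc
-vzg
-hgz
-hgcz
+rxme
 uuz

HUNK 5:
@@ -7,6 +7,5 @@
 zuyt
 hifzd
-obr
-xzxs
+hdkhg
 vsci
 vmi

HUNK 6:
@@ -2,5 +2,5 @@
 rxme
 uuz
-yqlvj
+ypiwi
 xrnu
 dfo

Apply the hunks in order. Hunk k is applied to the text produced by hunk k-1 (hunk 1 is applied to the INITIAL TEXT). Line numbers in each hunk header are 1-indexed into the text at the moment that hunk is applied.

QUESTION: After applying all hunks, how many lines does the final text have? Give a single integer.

Answer: 11

Derivation:
Hunk 1: at line 8 remove [wss,vbsd,nqqdp] add [hifzd,obr,xzxs] -> 13 lines: bgxkc dne wmzh ubqbt zdy xrnu dfo zuyt hifzd obr xzxs vsci vmi
Hunk 2: at line 1 remove [wmzh,ubqbt,zdy] add [hgcz,uuz,yqlvj] -> 13 lines: bgxkc dne hgcz uuz yqlvj xrnu dfo zuyt hifzd obr xzxs vsci vmi
Hunk 3: at line 1 remove [dne] add [vzg,hgz] -> 14 lines: bgxkc vzg hgz hgcz uuz yqlvj xrnu dfo zuyt hifzd obr xzxs vsci vmi
Hunk 4: at line 1 remove [vzg,hgz,hgcz] add [rxme] -> 12 lines: bgxkc rxme uuz yqlvj xrnu dfo zuyt hifzd obr xzxs vsci vmi
Hunk 5: at line 7 remove [obr,xzxs] add [hdkhg] -> 11 lines: bgxkc rxme uuz yqlvj xrnu dfo zuyt hifzd hdkhg vsci vmi
Hunk 6: at line 2 remove [yqlvj] add [ypiwi] -> 11 lines: bgxkc rxme uuz ypiwi xrnu dfo zuyt hifzd hdkhg vsci vmi
Final line count: 11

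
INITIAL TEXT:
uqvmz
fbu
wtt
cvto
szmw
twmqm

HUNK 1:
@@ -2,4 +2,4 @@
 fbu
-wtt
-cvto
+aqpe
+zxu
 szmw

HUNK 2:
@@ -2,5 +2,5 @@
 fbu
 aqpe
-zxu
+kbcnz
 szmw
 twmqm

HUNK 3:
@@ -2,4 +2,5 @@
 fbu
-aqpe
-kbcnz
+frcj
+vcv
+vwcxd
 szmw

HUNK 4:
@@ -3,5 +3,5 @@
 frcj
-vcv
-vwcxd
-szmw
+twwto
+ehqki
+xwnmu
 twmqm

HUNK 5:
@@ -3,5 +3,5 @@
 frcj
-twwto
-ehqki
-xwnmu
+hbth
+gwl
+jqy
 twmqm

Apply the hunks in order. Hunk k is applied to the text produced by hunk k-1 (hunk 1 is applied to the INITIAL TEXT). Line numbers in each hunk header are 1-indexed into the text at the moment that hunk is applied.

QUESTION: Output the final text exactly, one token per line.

Hunk 1: at line 2 remove [wtt,cvto] add [aqpe,zxu] -> 6 lines: uqvmz fbu aqpe zxu szmw twmqm
Hunk 2: at line 2 remove [zxu] add [kbcnz] -> 6 lines: uqvmz fbu aqpe kbcnz szmw twmqm
Hunk 3: at line 2 remove [aqpe,kbcnz] add [frcj,vcv,vwcxd] -> 7 lines: uqvmz fbu frcj vcv vwcxd szmw twmqm
Hunk 4: at line 3 remove [vcv,vwcxd,szmw] add [twwto,ehqki,xwnmu] -> 7 lines: uqvmz fbu frcj twwto ehqki xwnmu twmqm
Hunk 5: at line 3 remove [twwto,ehqki,xwnmu] add [hbth,gwl,jqy] -> 7 lines: uqvmz fbu frcj hbth gwl jqy twmqm

Answer: uqvmz
fbu
frcj
hbth
gwl
jqy
twmqm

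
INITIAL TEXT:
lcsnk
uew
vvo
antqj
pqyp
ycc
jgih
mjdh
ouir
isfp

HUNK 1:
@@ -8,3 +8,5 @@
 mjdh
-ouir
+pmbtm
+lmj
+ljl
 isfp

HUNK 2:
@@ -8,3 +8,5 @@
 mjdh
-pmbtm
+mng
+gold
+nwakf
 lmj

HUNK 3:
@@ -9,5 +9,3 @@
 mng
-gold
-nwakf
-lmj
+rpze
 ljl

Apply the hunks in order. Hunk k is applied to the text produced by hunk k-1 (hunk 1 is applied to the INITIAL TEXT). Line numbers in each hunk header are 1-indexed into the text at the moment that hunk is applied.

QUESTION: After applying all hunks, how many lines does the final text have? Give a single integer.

Hunk 1: at line 8 remove [ouir] add [pmbtm,lmj,ljl] -> 12 lines: lcsnk uew vvo antqj pqyp ycc jgih mjdh pmbtm lmj ljl isfp
Hunk 2: at line 8 remove [pmbtm] add [mng,gold,nwakf] -> 14 lines: lcsnk uew vvo antqj pqyp ycc jgih mjdh mng gold nwakf lmj ljl isfp
Hunk 3: at line 9 remove [gold,nwakf,lmj] add [rpze] -> 12 lines: lcsnk uew vvo antqj pqyp ycc jgih mjdh mng rpze ljl isfp
Final line count: 12

Answer: 12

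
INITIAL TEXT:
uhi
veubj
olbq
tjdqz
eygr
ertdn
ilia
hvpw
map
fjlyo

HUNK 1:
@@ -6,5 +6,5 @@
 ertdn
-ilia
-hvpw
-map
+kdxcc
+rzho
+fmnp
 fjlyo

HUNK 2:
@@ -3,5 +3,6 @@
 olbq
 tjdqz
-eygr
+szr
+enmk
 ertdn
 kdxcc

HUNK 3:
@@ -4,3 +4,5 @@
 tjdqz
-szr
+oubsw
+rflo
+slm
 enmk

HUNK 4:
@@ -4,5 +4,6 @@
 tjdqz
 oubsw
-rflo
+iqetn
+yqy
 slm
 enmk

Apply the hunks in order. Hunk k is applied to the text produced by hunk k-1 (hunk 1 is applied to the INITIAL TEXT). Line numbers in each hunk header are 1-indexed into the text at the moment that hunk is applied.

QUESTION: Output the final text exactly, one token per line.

Answer: uhi
veubj
olbq
tjdqz
oubsw
iqetn
yqy
slm
enmk
ertdn
kdxcc
rzho
fmnp
fjlyo

Derivation:
Hunk 1: at line 6 remove [ilia,hvpw,map] add [kdxcc,rzho,fmnp] -> 10 lines: uhi veubj olbq tjdqz eygr ertdn kdxcc rzho fmnp fjlyo
Hunk 2: at line 3 remove [eygr] add [szr,enmk] -> 11 lines: uhi veubj olbq tjdqz szr enmk ertdn kdxcc rzho fmnp fjlyo
Hunk 3: at line 4 remove [szr] add [oubsw,rflo,slm] -> 13 lines: uhi veubj olbq tjdqz oubsw rflo slm enmk ertdn kdxcc rzho fmnp fjlyo
Hunk 4: at line 4 remove [rflo] add [iqetn,yqy] -> 14 lines: uhi veubj olbq tjdqz oubsw iqetn yqy slm enmk ertdn kdxcc rzho fmnp fjlyo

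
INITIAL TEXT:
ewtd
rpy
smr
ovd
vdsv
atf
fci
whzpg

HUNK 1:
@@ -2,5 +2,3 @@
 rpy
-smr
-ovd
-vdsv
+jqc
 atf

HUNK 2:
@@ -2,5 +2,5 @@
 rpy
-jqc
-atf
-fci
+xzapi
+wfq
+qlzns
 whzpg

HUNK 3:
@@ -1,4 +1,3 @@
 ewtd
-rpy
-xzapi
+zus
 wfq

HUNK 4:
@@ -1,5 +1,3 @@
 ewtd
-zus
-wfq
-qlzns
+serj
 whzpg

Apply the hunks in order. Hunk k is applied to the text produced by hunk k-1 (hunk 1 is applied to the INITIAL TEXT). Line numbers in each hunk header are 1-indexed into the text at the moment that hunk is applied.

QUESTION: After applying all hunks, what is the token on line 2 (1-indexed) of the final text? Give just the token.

Answer: serj

Derivation:
Hunk 1: at line 2 remove [smr,ovd,vdsv] add [jqc] -> 6 lines: ewtd rpy jqc atf fci whzpg
Hunk 2: at line 2 remove [jqc,atf,fci] add [xzapi,wfq,qlzns] -> 6 lines: ewtd rpy xzapi wfq qlzns whzpg
Hunk 3: at line 1 remove [rpy,xzapi] add [zus] -> 5 lines: ewtd zus wfq qlzns whzpg
Hunk 4: at line 1 remove [zus,wfq,qlzns] add [serj] -> 3 lines: ewtd serj whzpg
Final line 2: serj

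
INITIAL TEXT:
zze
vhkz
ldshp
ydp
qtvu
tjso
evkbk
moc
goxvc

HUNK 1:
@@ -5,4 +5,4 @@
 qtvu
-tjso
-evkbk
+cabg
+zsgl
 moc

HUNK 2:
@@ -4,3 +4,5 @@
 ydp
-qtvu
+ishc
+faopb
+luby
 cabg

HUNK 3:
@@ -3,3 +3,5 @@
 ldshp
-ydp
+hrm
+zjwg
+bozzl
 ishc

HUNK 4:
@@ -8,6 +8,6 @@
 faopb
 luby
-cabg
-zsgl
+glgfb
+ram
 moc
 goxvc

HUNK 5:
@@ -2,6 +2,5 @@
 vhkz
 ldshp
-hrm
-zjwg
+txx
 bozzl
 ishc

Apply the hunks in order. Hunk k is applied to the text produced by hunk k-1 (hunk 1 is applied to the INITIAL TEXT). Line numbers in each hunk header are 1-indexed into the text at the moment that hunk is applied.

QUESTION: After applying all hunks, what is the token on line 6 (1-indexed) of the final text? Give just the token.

Answer: ishc

Derivation:
Hunk 1: at line 5 remove [tjso,evkbk] add [cabg,zsgl] -> 9 lines: zze vhkz ldshp ydp qtvu cabg zsgl moc goxvc
Hunk 2: at line 4 remove [qtvu] add [ishc,faopb,luby] -> 11 lines: zze vhkz ldshp ydp ishc faopb luby cabg zsgl moc goxvc
Hunk 3: at line 3 remove [ydp] add [hrm,zjwg,bozzl] -> 13 lines: zze vhkz ldshp hrm zjwg bozzl ishc faopb luby cabg zsgl moc goxvc
Hunk 4: at line 8 remove [cabg,zsgl] add [glgfb,ram] -> 13 lines: zze vhkz ldshp hrm zjwg bozzl ishc faopb luby glgfb ram moc goxvc
Hunk 5: at line 2 remove [hrm,zjwg] add [txx] -> 12 lines: zze vhkz ldshp txx bozzl ishc faopb luby glgfb ram moc goxvc
Final line 6: ishc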